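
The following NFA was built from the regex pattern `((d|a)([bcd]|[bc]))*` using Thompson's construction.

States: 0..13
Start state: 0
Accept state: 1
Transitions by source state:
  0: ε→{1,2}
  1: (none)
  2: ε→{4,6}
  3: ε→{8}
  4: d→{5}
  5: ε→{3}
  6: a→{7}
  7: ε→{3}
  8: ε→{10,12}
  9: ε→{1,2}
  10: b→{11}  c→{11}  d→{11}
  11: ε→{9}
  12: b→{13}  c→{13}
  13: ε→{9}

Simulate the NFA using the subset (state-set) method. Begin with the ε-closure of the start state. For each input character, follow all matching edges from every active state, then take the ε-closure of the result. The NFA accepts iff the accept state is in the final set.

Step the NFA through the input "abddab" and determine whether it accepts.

initial (ε-close {0}): {0,1,2,4,6}
'a' @ 1: {3,7,8,10,12}
'b' @ 2: {1,2,4,6,9,11,13}  [accepting]
'd' @ 3: {3,5,8,10,12}
'd' @ 4: {1,2,4,6,9,11}  [accepting]
'a' @ 5: {3,7,8,10,12}
'b' @ 6: {1,2,4,6,9,11,13}  [accepting]
end set {1,2,4,6,9,11,13} — state 1 in

Answer: ACCEPT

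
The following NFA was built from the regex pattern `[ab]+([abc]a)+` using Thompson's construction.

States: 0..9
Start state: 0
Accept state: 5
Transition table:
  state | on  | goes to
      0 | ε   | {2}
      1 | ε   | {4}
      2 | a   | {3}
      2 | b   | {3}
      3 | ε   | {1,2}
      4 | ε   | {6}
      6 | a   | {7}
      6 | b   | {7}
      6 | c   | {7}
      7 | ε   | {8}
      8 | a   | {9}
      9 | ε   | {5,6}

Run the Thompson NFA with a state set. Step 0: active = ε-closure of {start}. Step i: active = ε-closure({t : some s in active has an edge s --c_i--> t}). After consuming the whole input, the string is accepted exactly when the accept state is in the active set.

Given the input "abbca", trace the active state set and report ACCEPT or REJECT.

Answer: ACCEPT

Derivation:
initial (ε-close {0}): {0,2}
'a' @ 1: {1,2,3,4,6}
'b' @ 2: {1,2,3,4,6,7,8}
'b' @ 3: {1,2,3,4,6,7,8}
'c' @ 4: {7,8}
'a' @ 5: {5,6,9}  ✓accept
end set {5,6,9} — state 5 in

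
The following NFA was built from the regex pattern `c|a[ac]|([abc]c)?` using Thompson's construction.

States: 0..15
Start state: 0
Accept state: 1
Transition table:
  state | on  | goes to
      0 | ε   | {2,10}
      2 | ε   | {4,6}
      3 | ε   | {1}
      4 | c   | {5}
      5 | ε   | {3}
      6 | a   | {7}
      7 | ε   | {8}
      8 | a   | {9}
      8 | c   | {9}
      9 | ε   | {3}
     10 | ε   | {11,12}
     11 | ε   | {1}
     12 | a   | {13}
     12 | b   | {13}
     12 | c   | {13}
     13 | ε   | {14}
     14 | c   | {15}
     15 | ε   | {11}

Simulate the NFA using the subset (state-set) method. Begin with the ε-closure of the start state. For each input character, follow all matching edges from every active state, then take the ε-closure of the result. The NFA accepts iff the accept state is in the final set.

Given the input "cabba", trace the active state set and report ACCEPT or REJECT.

S₀ = ε-closure({0}) = {0,1,2,4,6,10,11,12}
'c' @ 1: {1,3,5,13,14}  ✓accept
'a' @ 2: {}  — dead — no transitions
rest 'bba' ignored (set empty)
final: {}; accept 1 not in set

Answer: REJECT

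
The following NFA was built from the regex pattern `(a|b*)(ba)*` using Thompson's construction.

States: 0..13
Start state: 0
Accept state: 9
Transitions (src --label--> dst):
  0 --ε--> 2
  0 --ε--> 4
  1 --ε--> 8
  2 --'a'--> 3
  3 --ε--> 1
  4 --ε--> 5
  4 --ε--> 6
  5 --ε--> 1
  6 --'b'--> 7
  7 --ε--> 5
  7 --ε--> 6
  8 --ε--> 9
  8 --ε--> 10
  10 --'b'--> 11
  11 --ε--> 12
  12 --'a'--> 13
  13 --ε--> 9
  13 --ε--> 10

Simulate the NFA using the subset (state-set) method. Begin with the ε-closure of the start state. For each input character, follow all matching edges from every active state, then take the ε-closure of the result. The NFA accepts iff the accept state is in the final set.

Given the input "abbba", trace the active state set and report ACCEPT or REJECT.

initial (ε-close {0}): {0,1,2,4,5,6,8,9,10}
'a' @ 1: {1,3,8,9,10}  [accepting]
'b' @ 2: {11,12}
'b' @ 3: {}  — state set empty
rest 'ba' ignored (set empty)
after full input: {}  (accept=9 not in)

Answer: REJECT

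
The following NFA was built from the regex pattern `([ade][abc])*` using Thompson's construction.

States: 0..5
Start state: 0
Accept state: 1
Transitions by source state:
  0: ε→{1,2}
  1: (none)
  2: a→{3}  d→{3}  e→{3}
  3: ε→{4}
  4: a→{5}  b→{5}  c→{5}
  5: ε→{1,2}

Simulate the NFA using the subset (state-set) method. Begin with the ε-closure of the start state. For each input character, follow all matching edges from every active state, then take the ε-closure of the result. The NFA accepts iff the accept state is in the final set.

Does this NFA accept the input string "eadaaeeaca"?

S₀ = ε-closure({0}) = {0,1,2}
'e' @ 1: {3,4}
'a' @ 2: {1,2,5}  (accept∈set)
'd' @ 3: {3,4}
'a' @ 4: {1,2,5}  (accept∈set)
'a' @ 5: {3,4}
'e' @ 6: {}  — dead — no transitions
rest 'eaca' ignored (set empty)
final: {}; accept 1 not in set

Answer: REJECT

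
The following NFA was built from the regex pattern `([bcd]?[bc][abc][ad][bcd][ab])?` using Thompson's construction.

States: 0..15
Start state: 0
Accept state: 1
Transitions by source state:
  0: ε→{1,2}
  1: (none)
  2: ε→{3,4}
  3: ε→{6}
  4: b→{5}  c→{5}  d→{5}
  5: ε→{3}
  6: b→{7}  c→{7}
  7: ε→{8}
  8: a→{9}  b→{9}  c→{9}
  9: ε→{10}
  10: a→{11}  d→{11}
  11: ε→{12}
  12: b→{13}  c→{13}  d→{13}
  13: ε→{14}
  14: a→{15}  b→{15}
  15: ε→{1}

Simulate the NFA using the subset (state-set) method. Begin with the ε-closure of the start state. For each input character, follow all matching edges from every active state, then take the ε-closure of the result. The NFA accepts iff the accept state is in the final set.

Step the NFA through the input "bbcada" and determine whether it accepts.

S₀ = ε-closure({0}) = {0,1,2,3,4,6}
'b' @ 1: {3,5,6,7,8}
'b' @ 2: {7,8,9,10}
'c' @ 3: {9,10}
'a' @ 4: {11,12}
'd' @ 5: {13,14}
'a' @ 6: {1,15}  (accept∈set)
final: {1,15}; accept 1 in set

Answer: ACCEPT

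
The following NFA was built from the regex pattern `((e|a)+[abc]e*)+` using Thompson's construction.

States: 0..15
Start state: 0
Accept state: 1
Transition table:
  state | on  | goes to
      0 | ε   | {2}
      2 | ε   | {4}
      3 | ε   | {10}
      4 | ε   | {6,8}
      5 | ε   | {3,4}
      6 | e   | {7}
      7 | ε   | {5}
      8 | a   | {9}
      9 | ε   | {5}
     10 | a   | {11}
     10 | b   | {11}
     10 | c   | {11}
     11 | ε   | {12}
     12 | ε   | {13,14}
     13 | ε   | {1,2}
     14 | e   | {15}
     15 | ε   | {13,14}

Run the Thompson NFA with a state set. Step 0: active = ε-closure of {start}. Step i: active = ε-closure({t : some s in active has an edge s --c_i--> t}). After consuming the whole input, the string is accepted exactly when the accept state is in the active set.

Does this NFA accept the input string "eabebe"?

Answer: ACCEPT

Derivation:
initial (ε-close {0}): {0,2,4,6,8}
'e' @ 1: {3,4,5,6,7,8,10}
'a' @ 2: {1,2,3,4,5,6,8,9,10,11,12,13,14}  ✓accept
'b' @ 3: {1,2,4,6,8,11,12,13,14}  ✓accept
'e' @ 4: {1,2,3,4,5,6,7,8,10,13,14,15}  ✓accept
'b' @ 5: {1,2,4,6,8,11,12,13,14}  ✓accept
'e' @ 6: {1,2,3,4,5,6,7,8,10,13,14,15}  ✓accept
end set {1,2,3,4,5,6,7,8,10,13,14,15} — state 1 in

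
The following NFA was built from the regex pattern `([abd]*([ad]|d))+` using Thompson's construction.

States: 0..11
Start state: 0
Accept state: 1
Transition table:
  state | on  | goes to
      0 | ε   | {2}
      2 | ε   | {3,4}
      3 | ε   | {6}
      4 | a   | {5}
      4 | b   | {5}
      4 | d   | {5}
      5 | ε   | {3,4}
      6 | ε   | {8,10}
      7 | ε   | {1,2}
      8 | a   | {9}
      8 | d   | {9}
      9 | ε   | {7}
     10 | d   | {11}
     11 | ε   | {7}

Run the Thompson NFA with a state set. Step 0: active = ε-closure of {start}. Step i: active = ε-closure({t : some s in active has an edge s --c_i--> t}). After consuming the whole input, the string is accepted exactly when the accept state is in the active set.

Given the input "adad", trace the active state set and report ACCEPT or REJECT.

S₀ = ε-closure({0}) = {0,2,3,4,6,8,10}
'a' @ 1: {1,2,3,4,5,6,7,8,9,10}  (accept∈set)
'd' @ 2: {1,2,3,4,5,6,7,8,9,10,11}  (accept∈set)
'a' @ 3: {1,2,3,4,5,6,7,8,9,10}  (accept∈set)
'd' @ 4: {1,2,3,4,5,6,7,8,9,10,11}  (accept∈set)
final: {1,2,3,4,5,6,7,8,9,10,11}; accept 1 in set

Answer: ACCEPT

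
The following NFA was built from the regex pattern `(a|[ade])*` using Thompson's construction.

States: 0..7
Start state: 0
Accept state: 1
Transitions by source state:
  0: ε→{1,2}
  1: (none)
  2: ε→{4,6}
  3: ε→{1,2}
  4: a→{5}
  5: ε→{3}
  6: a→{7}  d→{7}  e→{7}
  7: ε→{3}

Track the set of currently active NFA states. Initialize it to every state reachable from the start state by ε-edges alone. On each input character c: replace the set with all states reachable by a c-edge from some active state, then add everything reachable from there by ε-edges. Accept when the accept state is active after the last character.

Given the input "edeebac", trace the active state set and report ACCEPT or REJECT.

start: ε-closure({0}) = {0,1,2,4,6}
'e' @ 1: {1,2,3,4,6,7}  ✓accept
'd' @ 2: {1,2,3,4,6,7}  ✓accept
'e' @ 3: {1,2,3,4,6,7}  ✓accept
'e' @ 4: {1,2,3,4,6,7}  ✓accept
'b' @ 5: {}  — no active states
rest 'ac' ignored (set empty)
final: {}; accept 1 not in set

Answer: REJECT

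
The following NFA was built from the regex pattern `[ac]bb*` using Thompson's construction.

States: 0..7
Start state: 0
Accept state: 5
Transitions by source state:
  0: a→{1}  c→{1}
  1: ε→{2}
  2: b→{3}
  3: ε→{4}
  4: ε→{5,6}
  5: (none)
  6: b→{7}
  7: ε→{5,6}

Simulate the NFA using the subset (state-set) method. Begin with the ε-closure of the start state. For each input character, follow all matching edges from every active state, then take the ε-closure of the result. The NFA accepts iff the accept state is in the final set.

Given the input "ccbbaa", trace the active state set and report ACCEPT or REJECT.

initial (ε-close {0}): {0}
'c' @ 1: {1,2}
'c' @ 2: {}  — dead — no transitions
rest 'bbaa' ignored (set empty)
after full input: {}  (accept=5 not in)

Answer: REJECT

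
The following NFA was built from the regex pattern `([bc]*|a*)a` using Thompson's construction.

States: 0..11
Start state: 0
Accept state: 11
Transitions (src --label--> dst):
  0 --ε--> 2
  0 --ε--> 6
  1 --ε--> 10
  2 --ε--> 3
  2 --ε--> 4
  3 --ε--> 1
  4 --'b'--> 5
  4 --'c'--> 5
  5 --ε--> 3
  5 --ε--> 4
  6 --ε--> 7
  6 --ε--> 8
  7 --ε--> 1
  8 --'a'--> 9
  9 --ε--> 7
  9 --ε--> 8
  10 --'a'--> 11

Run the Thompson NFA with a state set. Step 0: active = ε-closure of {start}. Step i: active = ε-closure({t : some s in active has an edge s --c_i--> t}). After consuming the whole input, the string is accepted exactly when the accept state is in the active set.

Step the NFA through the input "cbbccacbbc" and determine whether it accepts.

Answer: REJECT

Steps:
S₀ = ε-closure({0}) = {0,1,2,3,4,6,7,8,10}
'c' @ 1: {1,3,4,5,10}
'b' @ 2: {1,3,4,5,10}
'b' @ 3: {1,3,4,5,10}
'c' @ 4: {1,3,4,5,10}
'c' @ 5: {1,3,4,5,10}
'a' @ 6: {11}  (accept∈set)
'c' @ 7: {}  — no active states
rest 'bbc' ignored (set empty)
end set {} — state 11 not in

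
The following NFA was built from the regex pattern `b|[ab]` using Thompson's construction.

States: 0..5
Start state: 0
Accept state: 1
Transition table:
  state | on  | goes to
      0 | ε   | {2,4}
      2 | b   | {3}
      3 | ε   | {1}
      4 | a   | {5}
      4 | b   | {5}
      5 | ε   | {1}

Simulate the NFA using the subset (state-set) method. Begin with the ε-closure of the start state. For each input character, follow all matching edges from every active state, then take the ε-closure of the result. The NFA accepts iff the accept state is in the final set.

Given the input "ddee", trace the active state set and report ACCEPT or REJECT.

Answer: REJECT

Derivation:
S₀ = ε-closure({0}) = {0,2,4}
'd' @ 1: {}  — dead — no transitions
rest 'dee' ignored (set empty)
end set {} — state 1 not in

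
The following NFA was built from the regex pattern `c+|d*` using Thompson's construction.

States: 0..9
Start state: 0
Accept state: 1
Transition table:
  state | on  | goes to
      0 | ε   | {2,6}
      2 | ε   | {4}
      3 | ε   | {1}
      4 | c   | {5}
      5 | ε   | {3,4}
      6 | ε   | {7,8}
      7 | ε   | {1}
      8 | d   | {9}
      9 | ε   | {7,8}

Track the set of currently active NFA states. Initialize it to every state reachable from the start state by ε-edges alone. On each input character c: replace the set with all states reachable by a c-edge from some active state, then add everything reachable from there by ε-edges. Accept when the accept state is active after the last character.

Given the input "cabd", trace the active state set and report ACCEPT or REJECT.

Answer: REJECT

Trace:
initial (ε-close {0}): {0,1,2,4,6,7,8}
'c' @ 1: {1,3,4,5}  ✓accept
'a' @ 2: {}  — dead — no transitions
rest 'bd' ignored (set empty)
final: {}; accept 1 not in set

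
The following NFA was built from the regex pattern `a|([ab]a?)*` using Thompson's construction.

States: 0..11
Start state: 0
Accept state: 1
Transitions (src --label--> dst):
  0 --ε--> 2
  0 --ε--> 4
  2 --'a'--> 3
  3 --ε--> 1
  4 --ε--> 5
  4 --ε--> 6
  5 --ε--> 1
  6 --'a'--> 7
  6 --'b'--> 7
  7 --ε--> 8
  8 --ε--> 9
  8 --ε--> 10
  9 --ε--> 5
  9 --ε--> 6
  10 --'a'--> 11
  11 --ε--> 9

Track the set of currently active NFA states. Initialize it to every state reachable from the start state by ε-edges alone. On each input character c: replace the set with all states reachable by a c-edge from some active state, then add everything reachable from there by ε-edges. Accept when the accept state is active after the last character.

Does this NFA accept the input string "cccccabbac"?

S₀ = ε-closure({0}) = {0,1,2,4,5,6}
'c' @ 1: {}  — state set empty
rest 'ccccabbac' ignored (set empty)
final: {}; accept 1 not in set

Answer: REJECT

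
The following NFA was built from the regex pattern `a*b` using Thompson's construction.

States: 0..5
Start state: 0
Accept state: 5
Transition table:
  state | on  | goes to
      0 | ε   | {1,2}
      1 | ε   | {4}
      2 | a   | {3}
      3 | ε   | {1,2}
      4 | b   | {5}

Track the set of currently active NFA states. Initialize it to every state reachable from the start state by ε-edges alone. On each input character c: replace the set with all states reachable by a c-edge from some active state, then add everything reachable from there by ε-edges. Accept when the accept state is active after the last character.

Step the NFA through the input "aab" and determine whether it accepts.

Answer: ACCEPT

Derivation:
S₀ = ε-closure({0}) = {0,1,2,4}
'a' @ 1: {1,2,3,4}
'a' @ 2: {1,2,3,4}
'b' @ 3: {5}  ✓accept
after full input: {5}  (accept=5 in)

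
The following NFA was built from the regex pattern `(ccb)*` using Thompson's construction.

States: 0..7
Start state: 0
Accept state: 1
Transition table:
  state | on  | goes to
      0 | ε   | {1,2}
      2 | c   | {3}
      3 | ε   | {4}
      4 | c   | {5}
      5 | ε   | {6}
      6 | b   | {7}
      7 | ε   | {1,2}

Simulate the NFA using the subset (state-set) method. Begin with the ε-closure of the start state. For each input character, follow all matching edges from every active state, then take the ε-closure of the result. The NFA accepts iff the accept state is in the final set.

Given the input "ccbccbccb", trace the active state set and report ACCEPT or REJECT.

S₀ = ε-closure({0}) = {0,1,2}
'c' @ 1: {3,4}
'c' @ 2: {5,6}
'b' @ 3: {1,2,7}  (accept∈set)
'c' @ 4: {3,4}
'c' @ 5: {5,6}
'b' @ 6: {1,2,7}  (accept∈set)
'c' @ 7: {3,4}
'c' @ 8: {5,6}
'b' @ 9: {1,2,7}  (accept∈set)
end set {1,2,7} — state 1 in

Answer: ACCEPT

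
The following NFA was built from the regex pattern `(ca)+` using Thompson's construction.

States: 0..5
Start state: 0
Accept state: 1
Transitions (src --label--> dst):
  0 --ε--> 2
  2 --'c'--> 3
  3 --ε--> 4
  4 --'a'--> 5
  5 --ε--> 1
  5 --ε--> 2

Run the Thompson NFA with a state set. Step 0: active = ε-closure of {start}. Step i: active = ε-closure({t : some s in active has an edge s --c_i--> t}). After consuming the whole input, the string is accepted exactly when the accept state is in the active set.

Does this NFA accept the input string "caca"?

start: ε-closure({0}) = {0,2}
'c' @ 1: {3,4}
'a' @ 2: {1,2,5}  (accept∈set)
'c' @ 3: {3,4}
'a' @ 4: {1,2,5}  (accept∈set)
end set {1,2,5} — state 1 in

Answer: ACCEPT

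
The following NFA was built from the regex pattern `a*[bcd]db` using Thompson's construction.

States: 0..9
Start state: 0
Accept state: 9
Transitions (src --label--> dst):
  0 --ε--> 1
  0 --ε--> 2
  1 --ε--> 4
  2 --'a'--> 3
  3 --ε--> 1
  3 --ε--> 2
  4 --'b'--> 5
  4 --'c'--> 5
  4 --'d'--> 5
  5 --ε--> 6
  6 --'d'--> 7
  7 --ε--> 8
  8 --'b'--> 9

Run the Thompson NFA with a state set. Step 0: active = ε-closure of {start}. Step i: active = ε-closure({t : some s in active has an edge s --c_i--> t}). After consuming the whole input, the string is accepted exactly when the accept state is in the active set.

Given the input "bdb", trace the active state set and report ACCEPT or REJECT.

S₀ = ε-closure({0}) = {0,1,2,4}
'b' @ 1: {5,6}
'd' @ 2: {7,8}
'b' @ 3: {9}  ✓accept
final: {9}; accept 9 in set

Answer: ACCEPT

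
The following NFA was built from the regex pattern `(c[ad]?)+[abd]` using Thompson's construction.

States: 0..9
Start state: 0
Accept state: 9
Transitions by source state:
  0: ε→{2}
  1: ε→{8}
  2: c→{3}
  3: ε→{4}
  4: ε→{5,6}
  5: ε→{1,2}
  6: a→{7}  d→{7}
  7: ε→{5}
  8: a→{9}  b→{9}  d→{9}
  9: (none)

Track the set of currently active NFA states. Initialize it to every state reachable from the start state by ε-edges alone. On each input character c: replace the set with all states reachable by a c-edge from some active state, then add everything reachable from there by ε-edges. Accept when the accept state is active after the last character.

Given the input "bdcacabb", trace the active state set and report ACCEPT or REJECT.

initial (ε-close {0}): {0,2}
'b' @ 1: {}  — dead — no transitions
rest 'dcacabb' ignored (set empty)
final: {}; accept 9 not in set

Answer: REJECT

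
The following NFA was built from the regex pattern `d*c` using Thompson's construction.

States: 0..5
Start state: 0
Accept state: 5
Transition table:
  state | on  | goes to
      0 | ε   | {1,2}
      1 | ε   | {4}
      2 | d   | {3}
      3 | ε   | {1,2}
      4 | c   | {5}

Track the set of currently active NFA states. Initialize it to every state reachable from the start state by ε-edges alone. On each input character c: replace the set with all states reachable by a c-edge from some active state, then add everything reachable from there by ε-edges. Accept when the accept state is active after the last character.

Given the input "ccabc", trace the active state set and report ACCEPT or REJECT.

initial (ε-close {0}): {0,1,2,4}
'c' @ 1: {5}  (accept∈set)
'c' @ 2: {}  — state set empty
rest 'abc' ignored (set empty)
final: {}; accept 5 not in set

Answer: REJECT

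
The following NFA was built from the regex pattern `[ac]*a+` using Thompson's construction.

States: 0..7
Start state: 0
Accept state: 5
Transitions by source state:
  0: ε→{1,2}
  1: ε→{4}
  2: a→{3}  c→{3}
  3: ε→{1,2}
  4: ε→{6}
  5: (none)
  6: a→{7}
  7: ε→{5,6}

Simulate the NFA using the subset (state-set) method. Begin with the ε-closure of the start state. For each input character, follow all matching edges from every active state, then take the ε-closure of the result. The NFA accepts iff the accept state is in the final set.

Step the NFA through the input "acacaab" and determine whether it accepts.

Answer: REJECT

Steps:
S₀ = ε-closure({0}) = {0,1,2,4,6}
'a' @ 1: {1,2,3,4,5,6,7}  [accepting]
'c' @ 2: {1,2,3,4,6}
'a' @ 3: {1,2,3,4,5,6,7}  [accepting]
'c' @ 4: {1,2,3,4,6}
'a' @ 5: {1,2,3,4,5,6,7}  [accepting]
'a' @ 6: {1,2,3,4,5,6,7}  [accepting]
'b' @ 7: {}  — no active states
end set {} — state 5 not in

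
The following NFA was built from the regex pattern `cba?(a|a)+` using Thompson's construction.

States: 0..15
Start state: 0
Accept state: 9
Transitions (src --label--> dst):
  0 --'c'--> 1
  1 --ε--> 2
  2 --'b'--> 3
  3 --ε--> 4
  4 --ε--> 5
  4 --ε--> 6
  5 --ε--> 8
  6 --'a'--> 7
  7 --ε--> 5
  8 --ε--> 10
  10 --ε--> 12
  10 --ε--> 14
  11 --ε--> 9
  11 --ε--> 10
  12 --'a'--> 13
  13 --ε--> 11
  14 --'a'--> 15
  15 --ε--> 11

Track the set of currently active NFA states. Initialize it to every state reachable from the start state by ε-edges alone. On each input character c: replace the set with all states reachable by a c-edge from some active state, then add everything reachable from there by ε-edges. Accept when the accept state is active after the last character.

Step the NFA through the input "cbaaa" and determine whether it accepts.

S₀ = ε-closure({0}) = {0}
'c' @ 1: {1,2}
'b' @ 2: {3,4,5,6,8,10,12,14}
'a' @ 3: {5,7,8,9,10,11,12,13,14,15}  ✓accept
'a' @ 4: {9,10,11,12,13,14,15}  ✓accept
'a' @ 5: {9,10,11,12,13,14,15}  ✓accept
after full input: {9,10,11,12,13,14,15}  (accept=9 in)

Answer: ACCEPT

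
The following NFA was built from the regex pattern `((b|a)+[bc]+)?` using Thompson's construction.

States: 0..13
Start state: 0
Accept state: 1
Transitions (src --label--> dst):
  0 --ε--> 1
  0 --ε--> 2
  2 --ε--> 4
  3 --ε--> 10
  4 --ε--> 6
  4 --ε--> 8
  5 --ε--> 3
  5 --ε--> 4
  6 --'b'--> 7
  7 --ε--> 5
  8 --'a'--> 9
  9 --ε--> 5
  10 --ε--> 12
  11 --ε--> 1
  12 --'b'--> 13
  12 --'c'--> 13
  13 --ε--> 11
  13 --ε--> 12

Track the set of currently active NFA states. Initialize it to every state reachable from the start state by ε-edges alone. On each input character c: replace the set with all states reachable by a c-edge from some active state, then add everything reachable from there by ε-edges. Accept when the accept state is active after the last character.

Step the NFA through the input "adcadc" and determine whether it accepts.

S₀ = ε-closure({0}) = {0,1,2,4,6,8}
'a' @ 1: {3,4,5,6,8,9,10,12}
'd' @ 2: {}  — state set empty
rest 'cadc' ignored (set empty)
final: {}; accept 1 not in set

Answer: REJECT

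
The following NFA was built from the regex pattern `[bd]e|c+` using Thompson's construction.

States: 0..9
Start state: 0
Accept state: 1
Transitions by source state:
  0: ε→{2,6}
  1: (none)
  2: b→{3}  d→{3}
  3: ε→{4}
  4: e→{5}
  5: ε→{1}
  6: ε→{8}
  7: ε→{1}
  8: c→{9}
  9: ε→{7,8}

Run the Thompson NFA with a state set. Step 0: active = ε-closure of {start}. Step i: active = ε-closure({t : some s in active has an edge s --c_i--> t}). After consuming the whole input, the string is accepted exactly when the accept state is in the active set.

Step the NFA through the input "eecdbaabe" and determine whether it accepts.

Answer: REJECT

Steps:
initial (ε-close {0}): {0,2,6,8}
'e' @ 1: {}  — dead — no transitions
rest 'ecdbaabe' ignored (set empty)
after full input: {}  (accept=1 not in)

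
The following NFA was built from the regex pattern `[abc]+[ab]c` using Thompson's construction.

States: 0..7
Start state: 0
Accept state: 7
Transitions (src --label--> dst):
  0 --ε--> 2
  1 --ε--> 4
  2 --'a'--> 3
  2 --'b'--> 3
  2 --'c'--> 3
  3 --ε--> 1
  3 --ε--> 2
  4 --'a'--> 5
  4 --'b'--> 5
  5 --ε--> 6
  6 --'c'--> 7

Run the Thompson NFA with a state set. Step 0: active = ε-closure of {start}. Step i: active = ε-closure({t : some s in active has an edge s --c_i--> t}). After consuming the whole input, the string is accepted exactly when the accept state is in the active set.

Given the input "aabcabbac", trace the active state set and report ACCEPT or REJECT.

start: ε-closure({0}) = {0,2}
'a' @ 1: {1,2,3,4}
'a' @ 2: {1,2,3,4,5,6}
'b' @ 3: {1,2,3,4,5,6}
'c' @ 4: {1,2,3,4,7}  (accept∈set)
'a' @ 5: {1,2,3,4,5,6}
'b' @ 6: {1,2,3,4,5,6}
'b' @ 7: {1,2,3,4,5,6}
'a' @ 8: {1,2,3,4,5,6}
'c' @ 9: {1,2,3,4,7}  (accept∈set)
final: {1,2,3,4,7}; accept 7 in set

Answer: ACCEPT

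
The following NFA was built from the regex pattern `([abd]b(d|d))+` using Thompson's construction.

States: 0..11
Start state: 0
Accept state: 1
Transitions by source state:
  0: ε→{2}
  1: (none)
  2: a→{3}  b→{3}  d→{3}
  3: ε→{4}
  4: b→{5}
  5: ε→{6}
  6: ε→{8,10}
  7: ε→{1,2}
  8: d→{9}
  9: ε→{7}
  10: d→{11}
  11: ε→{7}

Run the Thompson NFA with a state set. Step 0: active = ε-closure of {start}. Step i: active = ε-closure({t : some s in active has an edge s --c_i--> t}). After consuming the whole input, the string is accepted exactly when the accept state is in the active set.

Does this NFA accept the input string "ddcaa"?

S₀ = ε-closure({0}) = {0,2}
'd' @ 1: {3,4}
'd' @ 2: {}  — dead — no transitions
rest 'caa' ignored (set empty)
final: {}; accept 1 not in set

Answer: REJECT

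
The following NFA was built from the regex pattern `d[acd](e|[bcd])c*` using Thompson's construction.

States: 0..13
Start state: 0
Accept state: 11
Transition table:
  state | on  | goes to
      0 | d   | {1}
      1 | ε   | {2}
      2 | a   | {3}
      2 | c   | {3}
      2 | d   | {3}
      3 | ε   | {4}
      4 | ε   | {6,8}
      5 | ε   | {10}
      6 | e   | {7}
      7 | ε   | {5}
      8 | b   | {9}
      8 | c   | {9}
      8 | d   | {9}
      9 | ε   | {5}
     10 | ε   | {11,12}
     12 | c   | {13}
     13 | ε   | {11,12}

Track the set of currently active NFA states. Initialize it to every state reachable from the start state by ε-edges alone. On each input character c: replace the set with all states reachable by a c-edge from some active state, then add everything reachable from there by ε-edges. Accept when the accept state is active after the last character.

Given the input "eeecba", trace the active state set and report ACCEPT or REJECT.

Answer: REJECT

Derivation:
start: ε-closure({0}) = {0}
'e' @ 1: {}  — no active states
rest 'eecba' ignored (set empty)
final: {}; accept 11 not in set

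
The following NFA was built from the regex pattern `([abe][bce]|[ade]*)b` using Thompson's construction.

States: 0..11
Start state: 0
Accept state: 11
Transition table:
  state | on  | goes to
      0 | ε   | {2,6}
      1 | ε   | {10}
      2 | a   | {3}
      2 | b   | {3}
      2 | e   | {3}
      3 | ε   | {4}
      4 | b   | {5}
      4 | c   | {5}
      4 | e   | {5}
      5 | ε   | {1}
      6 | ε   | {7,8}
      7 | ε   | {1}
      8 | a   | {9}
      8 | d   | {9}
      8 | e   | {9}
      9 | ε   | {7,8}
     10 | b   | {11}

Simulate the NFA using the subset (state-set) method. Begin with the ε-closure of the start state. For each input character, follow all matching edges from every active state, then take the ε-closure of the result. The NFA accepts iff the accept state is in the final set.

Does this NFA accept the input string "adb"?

initial (ε-close {0}): {0,1,2,6,7,8,10}
'a' @ 1: {1,3,4,7,8,9,10}
'd' @ 2: {1,7,8,9,10}
'b' @ 3: {11}  ✓accept
end set {11} — state 11 in

Answer: ACCEPT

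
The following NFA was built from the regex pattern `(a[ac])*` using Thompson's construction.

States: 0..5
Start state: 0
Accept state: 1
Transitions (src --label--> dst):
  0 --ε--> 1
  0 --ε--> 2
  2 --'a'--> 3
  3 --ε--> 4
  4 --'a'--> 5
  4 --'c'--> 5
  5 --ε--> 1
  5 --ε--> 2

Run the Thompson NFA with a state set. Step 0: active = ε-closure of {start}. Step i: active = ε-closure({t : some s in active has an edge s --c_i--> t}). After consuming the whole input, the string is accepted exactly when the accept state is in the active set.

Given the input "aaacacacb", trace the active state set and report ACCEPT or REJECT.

Answer: REJECT

Trace:
S₀ = ε-closure({0}) = {0,1,2}
'a' @ 1: {3,4}
'a' @ 2: {1,2,5}  (accept∈set)
'a' @ 3: {3,4}
'c' @ 4: {1,2,5}  (accept∈set)
'a' @ 5: {3,4}
'c' @ 6: {1,2,5}  (accept∈set)
'a' @ 7: {3,4}
'c' @ 8: {1,2,5}  (accept∈set)
'b' @ 9: {}  — dead — no transitions
final: {}; accept 1 not in set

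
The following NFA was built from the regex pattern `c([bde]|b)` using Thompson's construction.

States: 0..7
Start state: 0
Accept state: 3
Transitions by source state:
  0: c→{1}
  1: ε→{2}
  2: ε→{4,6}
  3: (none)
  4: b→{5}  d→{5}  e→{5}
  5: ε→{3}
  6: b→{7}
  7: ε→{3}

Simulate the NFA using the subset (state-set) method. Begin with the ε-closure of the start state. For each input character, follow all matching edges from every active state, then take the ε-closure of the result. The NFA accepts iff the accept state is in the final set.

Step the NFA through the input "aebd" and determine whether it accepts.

Answer: REJECT

Steps:
initial (ε-close {0}): {0}
'a' @ 1: {}  — dead — no transitions
rest 'ebd' ignored (set empty)
final: {}; accept 3 not in set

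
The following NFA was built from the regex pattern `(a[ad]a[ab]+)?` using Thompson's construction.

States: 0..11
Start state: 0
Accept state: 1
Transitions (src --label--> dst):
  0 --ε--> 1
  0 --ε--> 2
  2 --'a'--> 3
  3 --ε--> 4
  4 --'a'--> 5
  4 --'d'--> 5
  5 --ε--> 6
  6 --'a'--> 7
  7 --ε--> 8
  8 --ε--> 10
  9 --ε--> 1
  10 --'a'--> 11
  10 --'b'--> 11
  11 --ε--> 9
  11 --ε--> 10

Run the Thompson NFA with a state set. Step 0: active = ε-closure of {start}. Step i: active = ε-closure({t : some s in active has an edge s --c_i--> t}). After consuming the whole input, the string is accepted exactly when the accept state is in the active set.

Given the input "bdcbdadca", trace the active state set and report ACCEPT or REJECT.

S₀ = ε-closure({0}) = {0,1,2}
'b' @ 1: {}  — state set empty
rest 'dcbdadca' ignored (set empty)
final: {}; accept 1 not in set

Answer: REJECT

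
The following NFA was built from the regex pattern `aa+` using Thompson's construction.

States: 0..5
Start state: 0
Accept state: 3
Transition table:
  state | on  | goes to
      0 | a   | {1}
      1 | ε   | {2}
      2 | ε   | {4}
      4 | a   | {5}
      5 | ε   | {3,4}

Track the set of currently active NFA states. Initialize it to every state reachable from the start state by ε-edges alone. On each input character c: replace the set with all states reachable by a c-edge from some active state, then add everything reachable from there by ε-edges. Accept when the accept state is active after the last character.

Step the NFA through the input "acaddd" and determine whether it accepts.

Answer: REJECT

Trace:
initial (ε-close {0}): {0}
'a' @ 1: {1,2,4}
'c' @ 2: {}  — no active states
rest 'addd' ignored (set empty)
final: {}; accept 3 not in set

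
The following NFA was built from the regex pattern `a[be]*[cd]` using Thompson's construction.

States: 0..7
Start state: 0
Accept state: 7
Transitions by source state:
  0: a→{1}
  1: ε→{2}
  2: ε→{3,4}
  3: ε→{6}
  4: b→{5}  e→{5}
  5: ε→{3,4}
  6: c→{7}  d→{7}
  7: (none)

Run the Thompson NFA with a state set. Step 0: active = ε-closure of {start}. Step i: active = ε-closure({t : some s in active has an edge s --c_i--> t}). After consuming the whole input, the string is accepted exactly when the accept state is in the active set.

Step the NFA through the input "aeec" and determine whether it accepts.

Answer: ACCEPT

Steps:
initial (ε-close {0}): {0}
'a' @ 1: {1,2,3,4,6}
'e' @ 2: {3,4,5,6}
'e' @ 3: {3,4,5,6}
'c' @ 4: {7}  ✓accept
end set {7} — state 7 in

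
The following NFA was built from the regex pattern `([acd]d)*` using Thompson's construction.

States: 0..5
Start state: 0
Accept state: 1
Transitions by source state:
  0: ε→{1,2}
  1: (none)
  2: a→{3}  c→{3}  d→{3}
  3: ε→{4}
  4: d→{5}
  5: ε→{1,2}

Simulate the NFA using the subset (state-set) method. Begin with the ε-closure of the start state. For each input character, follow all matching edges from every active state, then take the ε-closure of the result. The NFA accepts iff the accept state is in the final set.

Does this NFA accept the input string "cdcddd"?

initial (ε-close {0}): {0,1,2}
'c' @ 1: {3,4}
'd' @ 2: {1,2,5}  (accept∈set)
'c' @ 3: {3,4}
'd' @ 4: {1,2,5}  (accept∈set)
'd' @ 5: {3,4}
'd' @ 6: {1,2,5}  (accept∈set)
after full input: {1,2,5}  (accept=1 in)

Answer: ACCEPT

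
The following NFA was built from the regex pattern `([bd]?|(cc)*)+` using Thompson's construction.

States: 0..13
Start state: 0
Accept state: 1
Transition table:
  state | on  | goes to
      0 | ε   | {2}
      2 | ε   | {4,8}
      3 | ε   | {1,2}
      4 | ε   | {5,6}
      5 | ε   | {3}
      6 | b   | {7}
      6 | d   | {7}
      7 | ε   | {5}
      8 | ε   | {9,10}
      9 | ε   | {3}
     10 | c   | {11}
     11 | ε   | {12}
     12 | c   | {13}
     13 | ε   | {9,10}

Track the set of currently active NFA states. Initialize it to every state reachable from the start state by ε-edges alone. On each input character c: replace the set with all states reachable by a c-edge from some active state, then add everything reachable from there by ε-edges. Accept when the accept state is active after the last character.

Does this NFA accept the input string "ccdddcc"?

Answer: ACCEPT

Steps:
S₀ = ε-closure({0}) = {0,1,2,3,4,5,6,8,9,10}
'c' @ 1: {11,12}
'c' @ 2: {1,2,3,4,5,6,8,9,10,13}  ✓accept
'd' @ 3: {1,2,3,4,5,6,7,8,9,10}  ✓accept
'd' @ 4: {1,2,3,4,5,6,7,8,9,10}  ✓accept
'd' @ 5: {1,2,3,4,5,6,7,8,9,10}  ✓accept
'c' @ 6: {11,12}
'c' @ 7: {1,2,3,4,5,6,8,9,10,13}  ✓accept
final: {1,2,3,4,5,6,8,9,10,13}; accept 1 in set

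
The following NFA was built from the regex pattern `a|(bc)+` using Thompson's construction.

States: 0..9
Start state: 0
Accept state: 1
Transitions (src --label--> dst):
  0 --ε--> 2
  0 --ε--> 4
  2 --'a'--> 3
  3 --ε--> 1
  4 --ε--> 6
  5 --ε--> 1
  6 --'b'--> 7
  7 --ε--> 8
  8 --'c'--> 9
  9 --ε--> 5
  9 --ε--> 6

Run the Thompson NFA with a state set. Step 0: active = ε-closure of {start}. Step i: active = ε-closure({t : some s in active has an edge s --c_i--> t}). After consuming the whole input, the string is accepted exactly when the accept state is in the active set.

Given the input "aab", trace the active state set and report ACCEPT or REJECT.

initial (ε-close {0}): {0,2,4,6}
'a' @ 1: {1,3}  ✓accept
'a' @ 2: {}  — state set empty
rest 'b' ignored (set empty)
after full input: {}  (accept=1 not in)

Answer: REJECT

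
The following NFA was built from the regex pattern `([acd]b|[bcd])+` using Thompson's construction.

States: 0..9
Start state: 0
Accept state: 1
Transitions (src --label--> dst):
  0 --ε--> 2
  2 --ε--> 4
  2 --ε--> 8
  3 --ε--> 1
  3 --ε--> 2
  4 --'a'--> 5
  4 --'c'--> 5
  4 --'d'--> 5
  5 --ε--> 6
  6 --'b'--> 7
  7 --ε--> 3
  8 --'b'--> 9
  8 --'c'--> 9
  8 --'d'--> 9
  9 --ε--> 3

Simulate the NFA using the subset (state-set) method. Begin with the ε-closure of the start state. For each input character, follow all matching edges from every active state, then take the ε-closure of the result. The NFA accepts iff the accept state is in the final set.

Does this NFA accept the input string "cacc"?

Answer: REJECT

Derivation:
initial (ε-close {0}): {0,2,4,8}
'c' @ 1: {1,2,3,4,5,6,8,9}  ✓accept
'a' @ 2: {5,6}
'c' @ 3: {}  — state set empty
rest 'c' ignored (set empty)
after full input: {}  (accept=1 not in)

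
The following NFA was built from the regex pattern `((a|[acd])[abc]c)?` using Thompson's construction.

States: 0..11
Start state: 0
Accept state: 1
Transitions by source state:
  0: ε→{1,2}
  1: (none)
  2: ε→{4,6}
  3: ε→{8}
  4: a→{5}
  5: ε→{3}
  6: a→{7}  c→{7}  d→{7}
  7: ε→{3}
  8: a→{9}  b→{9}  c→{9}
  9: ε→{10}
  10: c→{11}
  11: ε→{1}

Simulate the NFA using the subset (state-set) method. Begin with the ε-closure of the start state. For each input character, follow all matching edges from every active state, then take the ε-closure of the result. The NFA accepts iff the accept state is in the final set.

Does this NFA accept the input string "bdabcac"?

start: ε-closure({0}) = {0,1,2,4,6}
'b' @ 1: {}  — no active states
rest 'dabcac' ignored (set empty)
final: {}; accept 1 not in set

Answer: REJECT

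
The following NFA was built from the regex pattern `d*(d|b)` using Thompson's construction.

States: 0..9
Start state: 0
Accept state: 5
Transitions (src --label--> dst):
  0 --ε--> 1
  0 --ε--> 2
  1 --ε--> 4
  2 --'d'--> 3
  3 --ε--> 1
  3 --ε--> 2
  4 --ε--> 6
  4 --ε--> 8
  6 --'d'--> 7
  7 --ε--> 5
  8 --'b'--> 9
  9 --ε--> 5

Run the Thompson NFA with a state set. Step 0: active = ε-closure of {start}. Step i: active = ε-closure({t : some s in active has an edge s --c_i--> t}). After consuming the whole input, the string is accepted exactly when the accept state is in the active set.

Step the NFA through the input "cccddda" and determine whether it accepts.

Answer: REJECT

Steps:
initial (ε-close {0}): {0,1,2,4,6,8}
'c' @ 1: {}  — no active states
rest 'ccddda' ignored (set empty)
final: {}; accept 5 not in set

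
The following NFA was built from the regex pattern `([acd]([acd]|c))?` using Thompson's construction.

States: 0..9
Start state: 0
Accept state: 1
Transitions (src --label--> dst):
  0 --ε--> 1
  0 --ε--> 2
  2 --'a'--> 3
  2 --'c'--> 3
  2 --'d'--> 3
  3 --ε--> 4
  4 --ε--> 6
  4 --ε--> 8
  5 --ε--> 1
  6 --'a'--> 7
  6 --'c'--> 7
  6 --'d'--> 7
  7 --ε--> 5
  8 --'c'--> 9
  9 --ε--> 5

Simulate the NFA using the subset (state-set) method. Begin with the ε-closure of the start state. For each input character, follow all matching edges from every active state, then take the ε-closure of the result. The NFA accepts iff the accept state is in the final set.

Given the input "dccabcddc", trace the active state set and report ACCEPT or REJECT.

S₀ = ε-closure({0}) = {0,1,2}
'd' @ 1: {3,4,6,8}
'c' @ 2: {1,5,7,9}  [accepting]
'c' @ 3: {}  — state set empty
rest 'abcddc' ignored (set empty)
after full input: {}  (accept=1 not in)

Answer: REJECT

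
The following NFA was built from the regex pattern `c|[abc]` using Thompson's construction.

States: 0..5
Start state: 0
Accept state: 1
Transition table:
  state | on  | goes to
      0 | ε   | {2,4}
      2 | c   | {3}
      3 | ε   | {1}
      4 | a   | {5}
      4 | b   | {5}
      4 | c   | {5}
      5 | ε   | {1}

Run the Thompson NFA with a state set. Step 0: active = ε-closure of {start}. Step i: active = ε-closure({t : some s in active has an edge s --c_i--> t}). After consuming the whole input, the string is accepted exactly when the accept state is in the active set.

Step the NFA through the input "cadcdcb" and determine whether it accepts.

Answer: REJECT

Derivation:
initial (ε-close {0}): {0,2,4}
'c' @ 1: {1,3,5}  [accepting]
'a' @ 2: {}  — state set empty
rest 'dcdcb' ignored (set empty)
after full input: {}  (accept=1 not in)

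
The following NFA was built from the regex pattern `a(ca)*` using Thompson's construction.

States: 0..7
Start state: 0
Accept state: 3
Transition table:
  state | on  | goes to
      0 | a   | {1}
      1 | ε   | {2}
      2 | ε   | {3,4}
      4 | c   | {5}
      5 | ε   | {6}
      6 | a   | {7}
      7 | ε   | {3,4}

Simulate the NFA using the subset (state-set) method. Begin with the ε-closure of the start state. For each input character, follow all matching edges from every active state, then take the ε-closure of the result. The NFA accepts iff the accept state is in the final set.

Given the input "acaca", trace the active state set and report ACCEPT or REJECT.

initial (ε-close {0}): {0}
'a' @ 1: {1,2,3,4}  (accept∈set)
'c' @ 2: {5,6}
'a' @ 3: {3,4,7}  (accept∈set)
'c' @ 4: {5,6}
'a' @ 5: {3,4,7}  (accept∈set)
final: {3,4,7}; accept 3 in set

Answer: ACCEPT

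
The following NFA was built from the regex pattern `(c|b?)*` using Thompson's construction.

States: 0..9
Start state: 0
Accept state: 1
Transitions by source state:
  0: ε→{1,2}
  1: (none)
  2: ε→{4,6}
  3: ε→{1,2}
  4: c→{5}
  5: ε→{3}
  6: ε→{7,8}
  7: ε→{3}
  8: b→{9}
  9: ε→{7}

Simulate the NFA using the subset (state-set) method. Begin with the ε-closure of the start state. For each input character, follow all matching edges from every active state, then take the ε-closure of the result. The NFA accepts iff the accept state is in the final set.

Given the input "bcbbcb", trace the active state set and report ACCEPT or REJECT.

S₀ = ε-closure({0}) = {0,1,2,3,4,6,7,8}
'b' @ 1: {1,2,3,4,6,7,8,9}  ✓accept
'c' @ 2: {1,2,3,4,5,6,7,8}  ✓accept
'b' @ 3: {1,2,3,4,6,7,8,9}  ✓accept
'b' @ 4: {1,2,3,4,6,7,8,9}  ✓accept
'c' @ 5: {1,2,3,4,5,6,7,8}  ✓accept
'b' @ 6: {1,2,3,4,6,7,8,9}  ✓accept
end set {1,2,3,4,6,7,8,9} — state 1 in

Answer: ACCEPT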